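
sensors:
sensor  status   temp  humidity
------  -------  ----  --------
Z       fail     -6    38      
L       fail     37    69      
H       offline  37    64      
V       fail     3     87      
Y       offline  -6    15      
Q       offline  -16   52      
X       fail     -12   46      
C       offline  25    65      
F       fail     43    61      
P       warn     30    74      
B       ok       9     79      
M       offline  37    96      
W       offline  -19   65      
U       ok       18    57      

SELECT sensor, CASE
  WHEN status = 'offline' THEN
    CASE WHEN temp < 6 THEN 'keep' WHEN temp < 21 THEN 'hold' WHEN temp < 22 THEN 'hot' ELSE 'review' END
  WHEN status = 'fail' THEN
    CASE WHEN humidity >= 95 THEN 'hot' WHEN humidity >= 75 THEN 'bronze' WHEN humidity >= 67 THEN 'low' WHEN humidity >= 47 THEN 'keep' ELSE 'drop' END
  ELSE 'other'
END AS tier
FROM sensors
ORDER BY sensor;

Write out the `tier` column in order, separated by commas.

sensor=B: status='ok' → outer ELSE → other
sensor=C: status='offline' → inner[ELSE] → review
sensor=F: status='fail' → inner[humidity >= 47] → keep
sensor=H: status='offline' → inner[ELSE] → review
sensor=L: status='fail' → inner[humidity >= 67] → low
sensor=M: status='offline' → inner[ELSE] → review
sensor=P: status='warn' → outer ELSE → other
sensor=Q: status='offline' → inner[temp < 6] → keep
sensor=U: status='ok' → outer ELSE → other
sensor=V: status='fail' → inner[humidity >= 75] → bronze
sensor=W: status='offline' → inner[temp < 6] → keep
sensor=X: status='fail' → inner[ELSE] → drop
sensor=Y: status='offline' → inner[temp < 6] → keep
sensor=Z: status='fail' → inner[ELSE] → drop

other, review, keep, review, low, review, other, keep, other, bronze, keep, drop, keep, drop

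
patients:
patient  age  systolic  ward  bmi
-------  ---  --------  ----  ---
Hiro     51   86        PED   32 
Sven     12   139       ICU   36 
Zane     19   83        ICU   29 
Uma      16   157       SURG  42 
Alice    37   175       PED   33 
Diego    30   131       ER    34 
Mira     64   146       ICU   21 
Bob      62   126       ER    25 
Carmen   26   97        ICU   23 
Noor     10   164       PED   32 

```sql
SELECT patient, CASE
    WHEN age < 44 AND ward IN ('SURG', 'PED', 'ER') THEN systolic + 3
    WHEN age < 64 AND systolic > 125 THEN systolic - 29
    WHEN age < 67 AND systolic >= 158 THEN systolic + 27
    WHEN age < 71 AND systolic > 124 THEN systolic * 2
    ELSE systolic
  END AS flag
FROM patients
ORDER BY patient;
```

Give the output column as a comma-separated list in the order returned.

178, 97, 97, 134, 86, 292, 167, 110, 160, 83

patient=Alice: age < 44 AND ward IN ('SURG', 'PED', 'ER') → 178
patient=Bob: age < 64 AND systolic > 125 → 97
patient=Carmen: ELSE → 97
patient=Diego: age < 44 AND ward IN ('SURG', 'PED', 'ER') → 134
patient=Hiro: ELSE → 86
patient=Mira: age < 71 AND systolic > 124 → 292
patient=Noor: age < 44 AND ward IN ('SURG', 'PED', 'ER') → 167
patient=Sven: age < 64 AND systolic > 125 → 110
patient=Uma: age < 44 AND ward IN ('SURG', 'PED', 'ER') → 160
patient=Zane: ELSE → 83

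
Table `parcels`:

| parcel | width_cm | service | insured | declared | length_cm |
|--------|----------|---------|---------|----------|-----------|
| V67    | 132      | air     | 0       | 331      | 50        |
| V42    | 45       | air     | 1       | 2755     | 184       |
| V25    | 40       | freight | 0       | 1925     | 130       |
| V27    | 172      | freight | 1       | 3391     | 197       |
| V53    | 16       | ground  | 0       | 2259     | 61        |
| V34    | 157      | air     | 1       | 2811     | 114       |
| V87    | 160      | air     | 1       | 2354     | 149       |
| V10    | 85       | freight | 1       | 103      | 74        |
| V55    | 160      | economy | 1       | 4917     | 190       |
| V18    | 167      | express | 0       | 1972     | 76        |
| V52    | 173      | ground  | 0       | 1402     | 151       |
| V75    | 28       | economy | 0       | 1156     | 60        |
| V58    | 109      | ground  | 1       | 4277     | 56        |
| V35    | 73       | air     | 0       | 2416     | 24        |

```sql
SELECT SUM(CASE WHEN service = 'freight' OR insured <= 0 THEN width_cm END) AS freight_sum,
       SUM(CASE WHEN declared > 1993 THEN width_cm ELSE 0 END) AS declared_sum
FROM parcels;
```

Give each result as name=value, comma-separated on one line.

[freight_sum: service = 'freight' OR insured <= 0]
parcel=V67: ✓ → 132
parcel=V42: ✗
parcel=V25: ✓ → 40
parcel=V27: ✓ → 172
parcel=V53: ✓ → 16
parcel=V34: ✗
parcel=V87: ✗
parcel=V10: ✓ → 85
parcel=V55: ✗
parcel=V18: ✓ → 167
parcel=V52: ✓ → 173
parcel=V75: ✓ → 28
parcel=V58: ✗
parcel=V35: ✓ → 73
freight_sum = 132 + 40 + 172 + 16 + 85 + 167 + 173 + 28 + 73 = 886
—
[declared_sum: declared > 1993]
parcel=V67: ✗
parcel=V42: ✓ → 45
parcel=V25: ✗
parcel=V27: ✓ → 172
parcel=V53: ✓ → 16
parcel=V34: ✓ → 157
parcel=V87: ✓ → 160
parcel=V10: ✗
parcel=V55: ✓ → 160
parcel=V18: ✗
parcel=V52: ✗
parcel=V75: ✗
parcel=V58: ✓ → 109
parcel=V35: ✓ → 73
declared_sum = 45 + 172 + 16 + 157 + 160 + 160 + 109 + 73 = 892

freight_sum=886, declared_sum=892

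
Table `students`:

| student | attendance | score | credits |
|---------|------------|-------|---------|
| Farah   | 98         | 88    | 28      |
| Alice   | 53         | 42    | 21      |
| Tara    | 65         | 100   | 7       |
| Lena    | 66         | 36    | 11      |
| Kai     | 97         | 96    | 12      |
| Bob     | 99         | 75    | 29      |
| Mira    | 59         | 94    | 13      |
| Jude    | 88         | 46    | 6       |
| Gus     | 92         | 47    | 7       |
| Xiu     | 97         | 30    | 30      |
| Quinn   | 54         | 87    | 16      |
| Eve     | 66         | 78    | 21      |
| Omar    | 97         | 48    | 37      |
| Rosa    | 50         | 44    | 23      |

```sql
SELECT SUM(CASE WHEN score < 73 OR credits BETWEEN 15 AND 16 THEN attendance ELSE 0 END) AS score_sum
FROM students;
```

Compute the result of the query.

student=Farah: ✗
student=Alice: ✓ → 53
student=Tara: ✗
student=Lena: ✓ → 66
student=Kai: ✗
student=Bob: ✗
student=Mira: ✗
student=Jude: ✓ → 88
student=Gus: ✓ → 92
student=Xiu: ✓ → 97
student=Quinn: ✓ → 54
student=Eve: ✗
student=Omar: ✓ → 97
student=Rosa: ✓ → 50
score_sum = 53 + 66 + 88 + 92 + 97 + 54 + 97 + 50 = 597

597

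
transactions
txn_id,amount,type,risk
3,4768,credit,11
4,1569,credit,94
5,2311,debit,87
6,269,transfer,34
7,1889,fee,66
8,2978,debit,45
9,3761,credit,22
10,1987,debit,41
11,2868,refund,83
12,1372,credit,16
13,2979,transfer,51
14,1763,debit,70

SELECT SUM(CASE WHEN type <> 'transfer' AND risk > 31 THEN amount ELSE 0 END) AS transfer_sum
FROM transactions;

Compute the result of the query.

txn_id=3: ✗
txn_id=4: ✓ → 1569
txn_id=5: ✓ → 2311
txn_id=6: ✗
txn_id=7: ✓ → 1889
txn_id=8: ✓ → 2978
txn_id=9: ✗
txn_id=10: ✓ → 1987
txn_id=11: ✓ → 2868
txn_id=12: ✗
txn_id=13: ✗
txn_id=14: ✓ → 1763
transfer_sum = 1569 + 2311 + 1889 + 2978 + 1987 + 2868 + 1763 = 15365

15365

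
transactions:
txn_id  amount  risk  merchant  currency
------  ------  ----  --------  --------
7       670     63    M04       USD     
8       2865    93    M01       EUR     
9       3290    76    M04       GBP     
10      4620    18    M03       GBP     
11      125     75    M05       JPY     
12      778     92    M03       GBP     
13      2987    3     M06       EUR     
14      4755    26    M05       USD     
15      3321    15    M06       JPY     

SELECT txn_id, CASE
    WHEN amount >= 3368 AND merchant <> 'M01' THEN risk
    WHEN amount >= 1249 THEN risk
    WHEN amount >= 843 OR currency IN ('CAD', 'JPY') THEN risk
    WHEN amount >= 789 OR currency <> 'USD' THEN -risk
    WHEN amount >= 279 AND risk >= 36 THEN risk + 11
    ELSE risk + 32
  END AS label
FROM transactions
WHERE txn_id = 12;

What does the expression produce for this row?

-92

txn_id = 12: amount=778, risk=92, merchant=M03, currency=GBP.
amount >= 3368 AND merchant <> 'M01' → false
amount >= 1249 → false
amount >= 843 OR currency IN ('CAD', 'JPY') → false
amount >= 789 OR currency <> 'USD' → true → -92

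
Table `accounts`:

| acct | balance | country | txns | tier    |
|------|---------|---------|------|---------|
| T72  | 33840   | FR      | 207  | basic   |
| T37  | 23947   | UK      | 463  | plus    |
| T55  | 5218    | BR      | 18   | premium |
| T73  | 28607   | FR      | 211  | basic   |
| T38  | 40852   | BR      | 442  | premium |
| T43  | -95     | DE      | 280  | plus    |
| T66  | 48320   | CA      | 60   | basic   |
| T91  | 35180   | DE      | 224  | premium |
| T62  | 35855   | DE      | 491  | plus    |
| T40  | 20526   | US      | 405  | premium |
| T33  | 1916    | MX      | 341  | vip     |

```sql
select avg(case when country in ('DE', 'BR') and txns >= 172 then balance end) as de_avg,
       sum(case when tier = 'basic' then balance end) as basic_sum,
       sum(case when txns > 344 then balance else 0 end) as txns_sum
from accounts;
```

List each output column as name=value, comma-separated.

de_avg=27948, basic_sum=110767, txns_sum=121180

[de_avg: country in ('DE', 'BR') and txns >= 172]
acct=T72: ✗
acct=T37: ✗
acct=T55: ✗
acct=T73: ✗
acct=T38: ✓ → 40852
acct=T43: ✓ → -95
acct=T66: ✗
acct=T91: ✓ → 35180
acct=T62: ✓ → 35855
acct=T40: ✗
acct=T33: ✗
de_avg = (40852 + -95 + 35180 + 35855) / 4 = 27948
—
[basic_sum: tier = 'basic']
acct=T72: ✓ → 33840
acct=T37: ✗
acct=T55: ✗
acct=T73: ✓ → 28607
acct=T38: ✗
acct=T43: ✗
acct=T66: ✓ → 48320
acct=T91: ✗
acct=T62: ✗
acct=T40: ✗
acct=T33: ✗
basic_sum = 33840 + 28607 + 48320 = 110767
—
[txns_sum: txns > 344]
acct=T72: ✗
acct=T37: ✓ → 23947
acct=T55: ✗
acct=T73: ✗
acct=T38: ✓ → 40852
acct=T43: ✗
acct=T66: ✗
acct=T91: ✗
acct=T62: ✓ → 35855
acct=T40: ✓ → 20526
acct=T33: ✗
txns_sum = 23947 + 40852 + 35855 + 20526 = 121180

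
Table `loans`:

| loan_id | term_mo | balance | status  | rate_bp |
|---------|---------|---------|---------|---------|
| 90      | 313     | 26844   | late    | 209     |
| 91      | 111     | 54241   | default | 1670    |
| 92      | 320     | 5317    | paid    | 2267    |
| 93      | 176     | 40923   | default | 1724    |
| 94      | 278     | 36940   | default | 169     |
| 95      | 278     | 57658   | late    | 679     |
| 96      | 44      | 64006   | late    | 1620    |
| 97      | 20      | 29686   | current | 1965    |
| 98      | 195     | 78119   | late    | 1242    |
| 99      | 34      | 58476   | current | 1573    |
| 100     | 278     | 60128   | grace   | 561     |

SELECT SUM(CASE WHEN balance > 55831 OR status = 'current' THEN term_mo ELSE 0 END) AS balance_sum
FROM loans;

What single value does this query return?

loan_id=90: ✗
loan_id=91: ✗
loan_id=92: ✗
loan_id=93: ✗
loan_id=94: ✗
loan_id=95: ✓ → 278
loan_id=96: ✓ → 44
loan_id=97: ✓ → 20
loan_id=98: ✓ → 195
loan_id=99: ✓ → 34
loan_id=100: ✓ → 278
balance_sum = 278 + 44 + 20 + 195 + 34 + 278 = 849

849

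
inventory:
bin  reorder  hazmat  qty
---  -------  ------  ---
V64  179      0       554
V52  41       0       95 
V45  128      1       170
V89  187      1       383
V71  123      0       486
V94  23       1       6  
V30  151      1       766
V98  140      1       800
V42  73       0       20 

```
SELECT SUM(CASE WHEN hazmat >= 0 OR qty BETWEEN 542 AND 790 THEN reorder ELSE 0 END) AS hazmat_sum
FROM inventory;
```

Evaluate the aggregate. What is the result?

1045

bin=V64: ✓ → 179
bin=V52: ✓ → 41
bin=V45: ✓ → 128
bin=V89: ✓ → 187
bin=V71: ✓ → 123
bin=V94: ✓ → 23
bin=V30: ✓ → 151
bin=V98: ✓ → 140
bin=V42: ✓ → 73
hazmat_sum = 179 + 41 + 128 + 187 + 123 + 23 + 151 + 140 + 73 = 1045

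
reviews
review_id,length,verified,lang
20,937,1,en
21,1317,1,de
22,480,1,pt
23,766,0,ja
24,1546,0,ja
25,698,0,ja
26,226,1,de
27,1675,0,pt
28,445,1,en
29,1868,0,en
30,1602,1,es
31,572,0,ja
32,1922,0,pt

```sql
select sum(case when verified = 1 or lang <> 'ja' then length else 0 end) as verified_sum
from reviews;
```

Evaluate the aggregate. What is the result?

10472

review_id=20: ✓ → 937
review_id=21: ✓ → 1317
review_id=22: ✓ → 480
review_id=23: ✗
review_id=24: ✗
review_id=25: ✗
review_id=26: ✓ → 226
review_id=27: ✓ → 1675
review_id=28: ✓ → 445
review_id=29: ✓ → 1868
review_id=30: ✓ → 1602
review_id=31: ✗
review_id=32: ✓ → 1922
verified_sum = 937 + 1317 + 480 + 226 + 1675 + 445 + 1868 + 1602 + 1922 = 10472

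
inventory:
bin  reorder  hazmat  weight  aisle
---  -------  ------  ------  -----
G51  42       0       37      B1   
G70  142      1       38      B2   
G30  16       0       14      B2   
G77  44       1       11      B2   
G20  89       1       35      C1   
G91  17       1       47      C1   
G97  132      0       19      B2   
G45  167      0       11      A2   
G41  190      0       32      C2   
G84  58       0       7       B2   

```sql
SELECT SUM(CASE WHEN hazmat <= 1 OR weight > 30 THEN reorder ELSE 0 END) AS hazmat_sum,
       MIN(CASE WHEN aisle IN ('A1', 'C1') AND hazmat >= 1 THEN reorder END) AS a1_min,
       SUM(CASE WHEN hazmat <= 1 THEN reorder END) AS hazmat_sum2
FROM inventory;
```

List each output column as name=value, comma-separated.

hazmat_sum=897, a1_min=17, hazmat_sum2=897

[hazmat_sum: hazmat <= 1 OR weight > 30]
bin=G51: ✓ → 42
bin=G70: ✓ → 142
bin=G30: ✓ → 16
bin=G77: ✓ → 44
bin=G20: ✓ → 89
bin=G91: ✓ → 17
bin=G97: ✓ → 132
bin=G45: ✓ → 167
bin=G41: ✓ → 190
bin=G84: ✓ → 58
hazmat_sum = 42 + 142 + 16 + 44 + 89 + 17 + 132 + 167 + 190 + 58 = 897
—
[a1_min: aisle IN ('A1', 'C1') AND hazmat >= 1]
bin=G51: ✗
bin=G70: ✗
bin=G30: ✗
bin=G77: ✗
bin=G20: ✓ → 89
bin=G91: ✓ → 17
bin=G97: ✗
bin=G45: ✗
bin=G41: ✗
bin=G84: ✗
a1_min = MIN(89, 17) = 17
—
[hazmat_sum2: hazmat <= 1]
bin=G51: ✓ → 42
bin=G70: ✓ → 142
bin=G30: ✓ → 16
bin=G77: ✓ → 44
bin=G20: ✓ → 89
bin=G91: ✓ → 17
bin=G97: ✓ → 132
bin=G45: ✓ → 167
bin=G41: ✓ → 190
bin=G84: ✓ → 58
hazmat_sum2 = 42 + 142 + 16 + 44 + 89 + 17 + 132 + 167 + 190 + 58 = 897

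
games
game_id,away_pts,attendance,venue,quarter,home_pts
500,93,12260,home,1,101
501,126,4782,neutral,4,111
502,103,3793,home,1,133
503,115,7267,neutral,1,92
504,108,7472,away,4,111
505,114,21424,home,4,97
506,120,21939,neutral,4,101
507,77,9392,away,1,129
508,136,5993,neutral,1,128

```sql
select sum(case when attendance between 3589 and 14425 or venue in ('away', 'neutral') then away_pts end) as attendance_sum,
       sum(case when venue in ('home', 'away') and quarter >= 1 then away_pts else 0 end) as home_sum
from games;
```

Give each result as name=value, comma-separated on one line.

attendance_sum=878, home_sum=495

[attendance_sum: attendance between 3589 and 14425 or venue in ('away', 'neutral')]
game_id=500: ✓ → 93
game_id=501: ✓ → 126
game_id=502: ✓ → 103
game_id=503: ✓ → 115
game_id=504: ✓ → 108
game_id=505: ✗
game_id=506: ✓ → 120
game_id=507: ✓ → 77
game_id=508: ✓ → 136
attendance_sum = 93 + 126 + 103 + 115 + 108 + 120 + 77 + 136 = 878
—
[home_sum: venue in ('home', 'away') and quarter >= 1]
game_id=500: ✓ → 93
game_id=501: ✗
game_id=502: ✓ → 103
game_id=503: ✗
game_id=504: ✓ → 108
game_id=505: ✓ → 114
game_id=506: ✗
game_id=507: ✓ → 77
game_id=508: ✗
home_sum = 93 + 103 + 108 + 114 + 77 = 495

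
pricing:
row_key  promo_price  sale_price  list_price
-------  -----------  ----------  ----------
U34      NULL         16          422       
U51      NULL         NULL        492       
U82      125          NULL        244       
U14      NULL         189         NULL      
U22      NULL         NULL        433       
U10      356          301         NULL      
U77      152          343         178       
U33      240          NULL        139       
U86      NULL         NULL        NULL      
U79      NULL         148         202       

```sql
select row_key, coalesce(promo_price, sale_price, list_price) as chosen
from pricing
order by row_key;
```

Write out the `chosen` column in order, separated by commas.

row_key=U10: promo_price=356 → 356
row_key=U14: promo_price=NULL, sale_price=189 → 189
row_key=U22: promo_price=NULL, sale_price=NULL, list_price=433 → 433
row_key=U33: promo_price=240 → 240
row_key=U34: promo_price=NULL, sale_price=16 → 16
row_key=U51: promo_price=NULL, sale_price=NULL, list_price=492 → 492
row_key=U77: promo_price=152 → 152
row_key=U79: promo_price=NULL, sale_price=148 → 148
row_key=U82: promo_price=125 → 125
row_key=U86: promo_price=NULL, sale_price=NULL, list_price=NULL (all NULL) → NULL

356, 189, 433, 240, 16, 492, 152, 148, 125, NULL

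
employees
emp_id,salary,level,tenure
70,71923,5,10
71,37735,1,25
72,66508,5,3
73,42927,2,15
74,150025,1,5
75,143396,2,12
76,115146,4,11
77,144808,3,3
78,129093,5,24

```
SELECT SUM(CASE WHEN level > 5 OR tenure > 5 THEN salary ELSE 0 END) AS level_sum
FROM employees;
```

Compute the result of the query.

540220

emp_id=70: ✓ → 71923
emp_id=71: ✓ → 37735
emp_id=72: ✗
emp_id=73: ✓ → 42927
emp_id=74: ✗
emp_id=75: ✓ → 143396
emp_id=76: ✓ → 115146
emp_id=77: ✗
emp_id=78: ✓ → 129093
level_sum = 71923 + 37735 + 42927 + 143396 + 115146 + 129093 = 540220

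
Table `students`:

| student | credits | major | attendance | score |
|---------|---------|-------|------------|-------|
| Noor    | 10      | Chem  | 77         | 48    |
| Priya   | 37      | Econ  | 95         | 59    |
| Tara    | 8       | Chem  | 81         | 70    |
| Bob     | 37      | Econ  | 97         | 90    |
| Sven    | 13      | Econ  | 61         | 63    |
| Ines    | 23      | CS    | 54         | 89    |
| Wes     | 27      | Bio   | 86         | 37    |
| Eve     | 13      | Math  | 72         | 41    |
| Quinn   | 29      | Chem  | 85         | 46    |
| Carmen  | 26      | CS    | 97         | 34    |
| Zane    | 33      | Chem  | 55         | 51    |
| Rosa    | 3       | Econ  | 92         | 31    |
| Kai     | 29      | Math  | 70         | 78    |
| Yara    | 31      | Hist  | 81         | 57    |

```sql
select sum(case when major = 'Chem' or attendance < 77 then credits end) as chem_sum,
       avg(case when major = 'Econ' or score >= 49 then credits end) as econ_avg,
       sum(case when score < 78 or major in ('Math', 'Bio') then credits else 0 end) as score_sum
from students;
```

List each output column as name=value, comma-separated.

chem_sum=158, econ_avg=23.7777777778, score_sum=259

[chem_sum: major = 'Chem' or attendance < 77]
student=Noor: ✓ → 10
student=Priya: ✗
student=Tara: ✓ → 8
student=Bob: ✗
student=Sven: ✓ → 13
student=Ines: ✓ → 23
student=Wes: ✗
student=Eve: ✓ → 13
student=Quinn: ✓ → 29
student=Carmen: ✗
student=Zane: ✓ → 33
student=Rosa: ✗
student=Kai: ✓ → 29
student=Yara: ✗
chem_sum = 10 + 8 + 13 + 23 + 13 + 29 + 33 + 29 = 158
—
[econ_avg: major = 'Econ' or score >= 49]
student=Noor: ✗
student=Priya: ✓ → 37
student=Tara: ✓ → 8
student=Bob: ✓ → 37
student=Sven: ✓ → 13
student=Ines: ✓ → 23
student=Wes: ✗
student=Eve: ✗
student=Quinn: ✗
student=Carmen: ✗
student=Zane: ✓ → 33
student=Rosa: ✓ → 3
student=Kai: ✓ → 29
student=Yara: ✓ → 31
econ_avg = (37 + 8 + 37 + 13 + 23 + 33 + 3 + 29 + 31) / 9 = 23.7777777778
—
[score_sum: score < 78 or major in ('Math', 'Bio')]
student=Noor: ✓ → 10
student=Priya: ✓ → 37
student=Tara: ✓ → 8
student=Bob: ✗
student=Sven: ✓ → 13
student=Ines: ✗
student=Wes: ✓ → 27
student=Eve: ✓ → 13
student=Quinn: ✓ → 29
student=Carmen: ✓ → 26
student=Zane: ✓ → 33
student=Rosa: ✓ → 3
student=Kai: ✓ → 29
student=Yara: ✓ → 31
score_sum = 10 + 37 + 8 + 13 + 27 + 13 + 29 + 26 + 33 + 3 + 29 + 31 = 259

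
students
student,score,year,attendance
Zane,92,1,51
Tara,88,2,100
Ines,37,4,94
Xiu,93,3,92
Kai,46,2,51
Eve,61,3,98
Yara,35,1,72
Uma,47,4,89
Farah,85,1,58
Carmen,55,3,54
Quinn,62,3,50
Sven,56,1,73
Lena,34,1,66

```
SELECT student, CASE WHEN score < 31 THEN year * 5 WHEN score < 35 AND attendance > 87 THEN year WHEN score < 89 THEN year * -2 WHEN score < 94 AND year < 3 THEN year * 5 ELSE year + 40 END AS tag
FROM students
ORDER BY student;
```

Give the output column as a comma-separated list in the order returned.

-6, -6, -2, -8, -4, -2, -6, -2, -4, -8, 43, -2, 5

student=Carmen: score < 89 → -6
student=Eve: score < 89 → -6
student=Farah: score < 89 → -2
student=Ines: score < 89 → -8
student=Kai: score < 89 → -4
student=Lena: score < 89 → -2
student=Quinn: score < 89 → -6
student=Sven: score < 89 → -2
student=Tara: score < 89 → -4
student=Uma: score < 89 → -8
student=Xiu: ELSE → 43
student=Yara: score < 89 → -2
student=Zane: score < 94 AND year < 3 → 5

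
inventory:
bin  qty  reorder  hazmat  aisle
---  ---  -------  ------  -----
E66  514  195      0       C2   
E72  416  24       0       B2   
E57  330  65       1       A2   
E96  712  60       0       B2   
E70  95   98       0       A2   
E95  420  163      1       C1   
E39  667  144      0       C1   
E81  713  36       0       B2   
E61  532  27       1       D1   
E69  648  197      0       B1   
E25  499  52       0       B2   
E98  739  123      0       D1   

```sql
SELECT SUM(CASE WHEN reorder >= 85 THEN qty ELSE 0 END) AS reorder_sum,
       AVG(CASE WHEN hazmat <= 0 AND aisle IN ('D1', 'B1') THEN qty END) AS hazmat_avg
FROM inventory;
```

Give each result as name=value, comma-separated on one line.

reorder_sum=3083, hazmat_avg=693.5

[reorder_sum: reorder >= 85]
bin=E66: ✓ → 514
bin=E72: ✗
bin=E57: ✗
bin=E96: ✗
bin=E70: ✓ → 95
bin=E95: ✓ → 420
bin=E39: ✓ → 667
bin=E81: ✗
bin=E61: ✗
bin=E69: ✓ → 648
bin=E25: ✗
bin=E98: ✓ → 739
reorder_sum = 514 + 95 + 420 + 667 + 648 + 739 = 3083
—
[hazmat_avg: hazmat <= 0 AND aisle IN ('D1', 'B1')]
bin=E66: ✗
bin=E72: ✗
bin=E57: ✗
bin=E96: ✗
bin=E70: ✗
bin=E95: ✗
bin=E39: ✗
bin=E81: ✗
bin=E61: ✗
bin=E69: ✓ → 648
bin=E25: ✗
bin=E98: ✓ → 739
hazmat_avg = (648 + 739) / 2 = 693.5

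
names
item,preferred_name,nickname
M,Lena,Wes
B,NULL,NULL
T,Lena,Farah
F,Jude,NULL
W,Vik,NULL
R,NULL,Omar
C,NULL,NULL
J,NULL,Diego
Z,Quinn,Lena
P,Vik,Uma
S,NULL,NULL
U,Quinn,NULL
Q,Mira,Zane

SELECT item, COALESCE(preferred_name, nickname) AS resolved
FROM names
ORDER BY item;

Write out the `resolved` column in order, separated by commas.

item=B: preferred_name=NULL, nickname=NULL (all NULL) → NULL
item=C: preferred_name=NULL, nickname=NULL (all NULL) → NULL
item=F: preferred_name=Jude → Jude
item=J: preferred_name=NULL, nickname=Diego → Diego
item=M: preferred_name=Lena → Lena
item=P: preferred_name=Vik → Vik
item=Q: preferred_name=Mira → Mira
item=R: preferred_name=NULL, nickname=Omar → Omar
item=S: preferred_name=NULL, nickname=NULL (all NULL) → NULL
item=T: preferred_name=Lena → Lena
item=U: preferred_name=Quinn → Quinn
item=W: preferred_name=Vik → Vik
item=Z: preferred_name=Quinn → Quinn

NULL, NULL, Jude, Diego, Lena, Vik, Mira, Omar, NULL, Lena, Quinn, Vik, Quinn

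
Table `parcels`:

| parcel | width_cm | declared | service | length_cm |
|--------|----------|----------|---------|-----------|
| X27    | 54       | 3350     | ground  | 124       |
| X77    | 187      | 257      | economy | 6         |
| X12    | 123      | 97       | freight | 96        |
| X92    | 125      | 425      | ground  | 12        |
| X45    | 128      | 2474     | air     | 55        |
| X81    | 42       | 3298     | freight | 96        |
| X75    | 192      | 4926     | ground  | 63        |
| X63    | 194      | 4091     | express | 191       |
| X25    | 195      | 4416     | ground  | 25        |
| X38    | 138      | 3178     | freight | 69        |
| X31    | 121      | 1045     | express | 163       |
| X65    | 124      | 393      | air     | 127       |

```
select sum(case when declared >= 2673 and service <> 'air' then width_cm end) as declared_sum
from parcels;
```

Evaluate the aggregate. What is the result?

815

parcel=X27: ✓ → 54
parcel=X77: ✗
parcel=X12: ✗
parcel=X92: ✗
parcel=X45: ✗
parcel=X81: ✓ → 42
parcel=X75: ✓ → 192
parcel=X63: ✓ → 194
parcel=X25: ✓ → 195
parcel=X38: ✓ → 138
parcel=X31: ✗
parcel=X65: ✗
declared_sum = 54 + 42 + 192 + 194 + 195 + 138 = 815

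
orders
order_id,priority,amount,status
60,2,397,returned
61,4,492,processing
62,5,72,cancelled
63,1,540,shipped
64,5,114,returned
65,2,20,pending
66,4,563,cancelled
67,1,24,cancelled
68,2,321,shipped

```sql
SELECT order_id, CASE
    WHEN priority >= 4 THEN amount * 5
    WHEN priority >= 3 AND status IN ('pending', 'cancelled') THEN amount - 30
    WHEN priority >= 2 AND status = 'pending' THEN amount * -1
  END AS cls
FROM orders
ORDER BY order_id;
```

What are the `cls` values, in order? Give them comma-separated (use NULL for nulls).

NULL, 2460, 360, NULL, 570, -20, 2815, NULL, NULL

order_id=60: (no match → NULL) → NULL
order_id=61: priority >= 4 → 2460
order_id=62: priority >= 4 → 360
order_id=63: (no match → NULL) → NULL
order_id=64: priority >= 4 → 570
order_id=65: priority >= 2 AND status = 'pending' → -20
order_id=66: priority >= 4 → 2815
order_id=67: (no match → NULL) → NULL
order_id=68: (no match → NULL) → NULL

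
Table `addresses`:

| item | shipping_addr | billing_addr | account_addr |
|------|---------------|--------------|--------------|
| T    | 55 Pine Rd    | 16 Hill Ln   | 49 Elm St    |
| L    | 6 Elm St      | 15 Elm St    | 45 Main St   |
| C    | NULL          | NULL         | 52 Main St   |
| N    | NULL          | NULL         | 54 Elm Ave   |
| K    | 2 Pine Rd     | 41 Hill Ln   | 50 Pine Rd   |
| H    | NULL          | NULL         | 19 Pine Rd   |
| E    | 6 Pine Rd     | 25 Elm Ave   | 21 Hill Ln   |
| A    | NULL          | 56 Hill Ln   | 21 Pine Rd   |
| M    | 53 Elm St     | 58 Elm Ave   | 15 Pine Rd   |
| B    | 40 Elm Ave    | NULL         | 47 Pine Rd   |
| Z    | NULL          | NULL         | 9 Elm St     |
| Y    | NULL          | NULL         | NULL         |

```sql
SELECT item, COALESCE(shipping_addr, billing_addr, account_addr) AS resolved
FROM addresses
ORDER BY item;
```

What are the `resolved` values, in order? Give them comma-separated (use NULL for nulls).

item=A: shipping_addr=NULL, billing_addr=56 Hill Ln → 56 Hill Ln
item=B: shipping_addr=40 Elm Ave → 40 Elm Ave
item=C: shipping_addr=NULL, billing_addr=NULL, account_addr=52 Main St → 52 Main St
item=E: shipping_addr=6 Pine Rd → 6 Pine Rd
item=H: shipping_addr=NULL, billing_addr=NULL, account_addr=19 Pine Rd → 19 Pine Rd
item=K: shipping_addr=2 Pine Rd → 2 Pine Rd
item=L: shipping_addr=6 Elm St → 6 Elm St
item=M: shipping_addr=53 Elm St → 53 Elm St
item=N: shipping_addr=NULL, billing_addr=NULL, account_addr=54 Elm Ave → 54 Elm Ave
item=T: shipping_addr=55 Pine Rd → 55 Pine Rd
item=Y: shipping_addr=NULL, billing_addr=NULL, account_addr=NULL (all NULL) → NULL
item=Z: shipping_addr=NULL, billing_addr=NULL, account_addr=9 Elm St → 9 Elm St

56 Hill Ln, 40 Elm Ave, 52 Main St, 6 Pine Rd, 19 Pine Rd, 2 Pine Rd, 6 Elm St, 53 Elm St, 54 Elm Ave, 55 Pine Rd, NULL, 9 Elm St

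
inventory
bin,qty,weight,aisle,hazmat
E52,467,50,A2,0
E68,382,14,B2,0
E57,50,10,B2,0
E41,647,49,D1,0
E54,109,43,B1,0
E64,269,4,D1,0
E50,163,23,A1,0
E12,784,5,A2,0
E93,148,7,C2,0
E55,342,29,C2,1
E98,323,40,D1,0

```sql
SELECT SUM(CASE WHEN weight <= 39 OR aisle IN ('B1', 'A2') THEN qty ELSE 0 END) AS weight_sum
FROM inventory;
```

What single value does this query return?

bin=E52: ✓ → 467
bin=E68: ✓ → 382
bin=E57: ✓ → 50
bin=E41: ✗
bin=E54: ✓ → 109
bin=E64: ✓ → 269
bin=E50: ✓ → 163
bin=E12: ✓ → 784
bin=E93: ✓ → 148
bin=E55: ✓ → 342
bin=E98: ✗
weight_sum = 467 + 382 + 50 + 109 + 269 + 163 + 784 + 148 + 342 = 2714

2714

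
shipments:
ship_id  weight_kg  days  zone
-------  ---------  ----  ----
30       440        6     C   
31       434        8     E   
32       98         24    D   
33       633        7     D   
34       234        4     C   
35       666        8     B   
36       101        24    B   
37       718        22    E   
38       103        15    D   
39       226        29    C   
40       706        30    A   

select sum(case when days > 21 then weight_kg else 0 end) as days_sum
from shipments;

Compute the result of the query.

1849

ship_id=30: ✗
ship_id=31: ✗
ship_id=32: ✓ → 98
ship_id=33: ✗
ship_id=34: ✗
ship_id=35: ✗
ship_id=36: ✓ → 101
ship_id=37: ✓ → 718
ship_id=38: ✗
ship_id=39: ✓ → 226
ship_id=40: ✓ → 706
days_sum = 98 + 101 + 718 + 226 + 706 = 1849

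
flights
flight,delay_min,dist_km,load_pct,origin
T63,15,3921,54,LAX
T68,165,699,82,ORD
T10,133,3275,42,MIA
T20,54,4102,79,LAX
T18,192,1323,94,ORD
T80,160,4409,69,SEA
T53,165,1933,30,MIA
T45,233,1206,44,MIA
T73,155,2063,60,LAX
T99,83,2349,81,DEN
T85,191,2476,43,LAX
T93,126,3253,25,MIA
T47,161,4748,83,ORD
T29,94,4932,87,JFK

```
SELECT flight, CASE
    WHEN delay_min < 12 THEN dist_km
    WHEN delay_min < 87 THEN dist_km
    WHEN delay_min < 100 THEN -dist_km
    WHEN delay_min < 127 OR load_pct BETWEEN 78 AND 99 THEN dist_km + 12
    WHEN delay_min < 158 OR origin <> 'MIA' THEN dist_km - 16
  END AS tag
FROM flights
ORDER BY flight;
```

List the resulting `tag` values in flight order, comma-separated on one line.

3259, 1335, 4102, -4932, NULL, 4760, NULL, 3921, 711, 2047, 4393, 2460, 3265, 2349

flight=T10: delay_min < 158 OR origin <> 'MIA' → 3259
flight=T18: delay_min < 127 OR load_pct BETWEEN 78 AND 99 → 1335
flight=T20: delay_min < 87 → 4102
flight=T29: delay_min < 100 → -4932
flight=T45: (no match → NULL) → NULL
flight=T47: delay_min < 127 OR load_pct BETWEEN 78 AND 99 → 4760
flight=T53: (no match → NULL) → NULL
flight=T63: delay_min < 87 → 3921
flight=T68: delay_min < 127 OR load_pct BETWEEN 78 AND 99 → 711
flight=T73: delay_min < 158 OR origin <> 'MIA' → 2047
flight=T80: delay_min < 158 OR origin <> 'MIA' → 4393
flight=T85: delay_min < 158 OR origin <> 'MIA' → 2460
flight=T93: delay_min < 127 OR load_pct BETWEEN 78 AND 99 → 3265
flight=T99: delay_min < 87 → 2349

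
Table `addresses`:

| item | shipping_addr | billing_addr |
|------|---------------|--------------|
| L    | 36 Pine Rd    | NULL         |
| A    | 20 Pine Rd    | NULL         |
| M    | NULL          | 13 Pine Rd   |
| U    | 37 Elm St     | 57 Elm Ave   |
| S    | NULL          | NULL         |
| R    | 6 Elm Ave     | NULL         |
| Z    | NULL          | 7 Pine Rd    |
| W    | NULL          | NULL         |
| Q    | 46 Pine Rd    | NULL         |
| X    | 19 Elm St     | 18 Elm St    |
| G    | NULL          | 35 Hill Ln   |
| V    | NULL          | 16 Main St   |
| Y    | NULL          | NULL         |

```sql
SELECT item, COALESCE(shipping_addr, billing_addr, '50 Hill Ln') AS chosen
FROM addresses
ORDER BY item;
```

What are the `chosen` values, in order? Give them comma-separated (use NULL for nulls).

item=A: shipping_addr=20 Pine Rd → 20 Pine Rd
item=G: shipping_addr=NULL, billing_addr=35 Hill Ln → 35 Hill Ln
item=L: shipping_addr=36 Pine Rd → 36 Pine Rd
item=M: shipping_addr=NULL, billing_addr=13 Pine Rd → 13 Pine Rd
item=Q: shipping_addr=46 Pine Rd → 46 Pine Rd
item=R: shipping_addr=6 Elm Ave → 6 Elm Ave
item=S: shipping_addr=NULL, billing_addr=NULL, → literal 50 Hill Ln → 50 Hill Ln
item=U: shipping_addr=37 Elm St → 37 Elm St
item=V: shipping_addr=NULL, billing_addr=16 Main St → 16 Main St
item=W: shipping_addr=NULL, billing_addr=NULL, → literal 50 Hill Ln → 50 Hill Ln
item=X: shipping_addr=19 Elm St → 19 Elm St
item=Y: shipping_addr=NULL, billing_addr=NULL, → literal 50 Hill Ln → 50 Hill Ln
item=Z: shipping_addr=NULL, billing_addr=7 Pine Rd → 7 Pine Rd

20 Pine Rd, 35 Hill Ln, 36 Pine Rd, 13 Pine Rd, 46 Pine Rd, 6 Elm Ave, 50 Hill Ln, 37 Elm St, 16 Main St, 50 Hill Ln, 19 Elm St, 50 Hill Ln, 7 Pine Rd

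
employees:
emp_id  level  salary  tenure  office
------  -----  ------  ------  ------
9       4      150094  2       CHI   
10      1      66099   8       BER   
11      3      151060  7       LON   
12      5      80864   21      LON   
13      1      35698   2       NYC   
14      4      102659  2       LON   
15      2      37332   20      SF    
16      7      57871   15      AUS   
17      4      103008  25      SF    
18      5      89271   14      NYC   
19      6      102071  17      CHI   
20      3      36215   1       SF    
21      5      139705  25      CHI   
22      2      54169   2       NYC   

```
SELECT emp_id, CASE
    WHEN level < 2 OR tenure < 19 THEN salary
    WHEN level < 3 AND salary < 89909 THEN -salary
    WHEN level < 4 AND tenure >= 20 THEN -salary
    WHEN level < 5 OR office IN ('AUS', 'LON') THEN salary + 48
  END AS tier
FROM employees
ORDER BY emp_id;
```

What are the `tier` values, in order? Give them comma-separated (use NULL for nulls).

emp_id=9: level < 2 OR tenure < 19 → 150094
emp_id=10: level < 2 OR tenure < 19 → 66099
emp_id=11: level < 2 OR tenure < 19 → 151060
emp_id=12: level < 5 OR office IN ('AUS', 'LON') → 80912
emp_id=13: level < 2 OR tenure < 19 → 35698
emp_id=14: level < 2 OR tenure < 19 → 102659
emp_id=15: level < 3 AND salary < 89909 → -37332
emp_id=16: level < 2 OR tenure < 19 → 57871
emp_id=17: level < 5 OR office IN ('AUS', 'LON') → 103056
emp_id=18: level < 2 OR tenure < 19 → 89271
emp_id=19: level < 2 OR tenure < 19 → 102071
emp_id=20: level < 2 OR tenure < 19 → 36215
emp_id=21: (no match → NULL) → NULL
emp_id=22: level < 2 OR tenure < 19 → 54169

150094, 66099, 151060, 80912, 35698, 102659, -37332, 57871, 103056, 89271, 102071, 36215, NULL, 54169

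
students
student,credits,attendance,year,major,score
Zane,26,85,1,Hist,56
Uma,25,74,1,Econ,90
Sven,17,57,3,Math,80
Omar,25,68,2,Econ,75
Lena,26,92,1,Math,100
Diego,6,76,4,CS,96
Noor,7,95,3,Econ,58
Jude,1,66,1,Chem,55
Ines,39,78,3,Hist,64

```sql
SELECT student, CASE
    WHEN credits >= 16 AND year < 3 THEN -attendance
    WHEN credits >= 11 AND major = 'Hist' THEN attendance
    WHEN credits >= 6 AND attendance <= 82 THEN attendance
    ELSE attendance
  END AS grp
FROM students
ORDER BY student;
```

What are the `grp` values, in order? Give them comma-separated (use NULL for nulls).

76, 78, 66, -92, 95, -68, 57, -74, -85

student=Diego: credits >= 6 AND attendance <= 82 → 76
student=Ines: credits >= 11 AND major = 'Hist' → 78
student=Jude: ELSE → 66
student=Lena: credits >= 16 AND year < 3 → -92
student=Noor: ELSE → 95
student=Omar: credits >= 16 AND year < 3 → -68
student=Sven: credits >= 6 AND attendance <= 82 → 57
student=Uma: credits >= 16 AND year < 3 → -74
student=Zane: credits >= 16 AND year < 3 → -85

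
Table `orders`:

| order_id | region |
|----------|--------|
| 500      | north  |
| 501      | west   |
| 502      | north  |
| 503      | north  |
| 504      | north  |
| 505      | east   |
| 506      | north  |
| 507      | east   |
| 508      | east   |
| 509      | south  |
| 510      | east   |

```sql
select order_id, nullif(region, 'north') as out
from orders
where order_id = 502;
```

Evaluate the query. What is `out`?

order_id = 502: region=north.
region=north vs north: equal → NULL

NULL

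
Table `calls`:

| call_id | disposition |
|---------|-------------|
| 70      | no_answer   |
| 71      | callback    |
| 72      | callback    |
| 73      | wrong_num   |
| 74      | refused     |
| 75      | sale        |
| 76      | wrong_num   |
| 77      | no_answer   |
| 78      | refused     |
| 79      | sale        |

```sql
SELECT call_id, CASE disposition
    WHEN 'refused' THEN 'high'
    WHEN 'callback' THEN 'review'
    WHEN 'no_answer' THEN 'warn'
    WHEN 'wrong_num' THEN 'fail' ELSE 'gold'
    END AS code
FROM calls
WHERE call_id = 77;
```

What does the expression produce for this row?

warn

call_id = 77: disposition=no_answer.
disposition='refused' → false
disposition='callback' → false
disposition='no_answer' → true → warn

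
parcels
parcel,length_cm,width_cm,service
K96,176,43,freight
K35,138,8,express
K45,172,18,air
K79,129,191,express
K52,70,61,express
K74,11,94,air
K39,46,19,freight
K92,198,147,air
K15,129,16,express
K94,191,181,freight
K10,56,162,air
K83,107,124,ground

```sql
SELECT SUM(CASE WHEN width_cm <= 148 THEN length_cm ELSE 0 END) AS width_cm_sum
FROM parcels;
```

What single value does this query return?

parcel=K96: ✓ → 176
parcel=K35: ✓ → 138
parcel=K45: ✓ → 172
parcel=K79: ✗
parcel=K52: ✓ → 70
parcel=K74: ✓ → 11
parcel=K39: ✓ → 46
parcel=K92: ✓ → 198
parcel=K15: ✓ → 129
parcel=K94: ✗
parcel=K10: ✗
parcel=K83: ✓ → 107
width_cm_sum = 176 + 138 + 172 + 70 + 11 + 46 + 198 + 129 + 107 = 1047

1047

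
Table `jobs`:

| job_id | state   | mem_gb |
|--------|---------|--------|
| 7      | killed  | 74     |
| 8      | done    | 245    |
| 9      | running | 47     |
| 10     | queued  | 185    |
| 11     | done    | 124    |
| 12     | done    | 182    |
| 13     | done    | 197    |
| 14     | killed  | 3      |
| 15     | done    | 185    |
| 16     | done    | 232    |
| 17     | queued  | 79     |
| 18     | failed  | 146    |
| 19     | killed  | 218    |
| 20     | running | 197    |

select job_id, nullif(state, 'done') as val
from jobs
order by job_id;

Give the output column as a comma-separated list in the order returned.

job_id=7: state=killed vs done: differ → killed
job_id=8: state=done vs done: equal → NULL
job_id=9: state=running vs done: differ → running
job_id=10: state=queued vs done: differ → queued
job_id=11: state=done vs done: equal → NULL
job_id=12: state=done vs done: equal → NULL
job_id=13: state=done vs done: equal → NULL
job_id=14: state=killed vs done: differ → killed
job_id=15: state=done vs done: equal → NULL
job_id=16: state=done vs done: equal → NULL
job_id=17: state=queued vs done: differ → queued
job_id=18: state=failed vs done: differ → failed
job_id=19: state=killed vs done: differ → killed
job_id=20: state=running vs done: differ → running

killed, NULL, running, queued, NULL, NULL, NULL, killed, NULL, NULL, queued, failed, killed, running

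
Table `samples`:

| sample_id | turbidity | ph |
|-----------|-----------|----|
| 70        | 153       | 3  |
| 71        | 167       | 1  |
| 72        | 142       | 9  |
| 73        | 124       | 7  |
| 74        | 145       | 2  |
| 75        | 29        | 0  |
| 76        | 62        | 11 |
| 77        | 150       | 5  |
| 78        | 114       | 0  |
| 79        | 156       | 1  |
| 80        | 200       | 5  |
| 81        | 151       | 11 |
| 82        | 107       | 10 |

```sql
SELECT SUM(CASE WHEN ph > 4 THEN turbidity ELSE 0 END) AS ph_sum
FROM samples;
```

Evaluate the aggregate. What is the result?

sample_id=70: ✗
sample_id=71: ✗
sample_id=72: ✓ → 142
sample_id=73: ✓ → 124
sample_id=74: ✗
sample_id=75: ✗
sample_id=76: ✓ → 62
sample_id=77: ✓ → 150
sample_id=78: ✗
sample_id=79: ✗
sample_id=80: ✓ → 200
sample_id=81: ✓ → 151
sample_id=82: ✓ → 107
ph_sum = 142 + 124 + 62 + 150 + 200 + 151 + 107 = 936

936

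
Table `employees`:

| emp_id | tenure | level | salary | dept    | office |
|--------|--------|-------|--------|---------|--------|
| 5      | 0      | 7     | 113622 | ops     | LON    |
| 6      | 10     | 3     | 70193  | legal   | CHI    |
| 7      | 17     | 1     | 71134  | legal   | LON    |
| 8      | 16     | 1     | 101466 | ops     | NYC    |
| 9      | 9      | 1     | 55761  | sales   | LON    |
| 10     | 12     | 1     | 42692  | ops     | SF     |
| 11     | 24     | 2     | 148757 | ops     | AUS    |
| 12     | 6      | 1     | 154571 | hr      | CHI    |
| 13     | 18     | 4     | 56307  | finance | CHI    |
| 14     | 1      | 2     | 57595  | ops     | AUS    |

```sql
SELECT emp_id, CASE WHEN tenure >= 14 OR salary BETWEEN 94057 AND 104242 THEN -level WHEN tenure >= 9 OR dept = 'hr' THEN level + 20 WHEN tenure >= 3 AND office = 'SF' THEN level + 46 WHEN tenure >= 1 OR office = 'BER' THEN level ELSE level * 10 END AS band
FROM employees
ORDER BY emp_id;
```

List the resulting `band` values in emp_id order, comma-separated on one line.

emp_id=5: ELSE → 70
emp_id=6: tenure >= 9 OR dept = 'hr' → 23
emp_id=7: tenure >= 14 OR salary BETWEEN 94057 AND 104242 → -1
emp_id=8: tenure >= 14 OR salary BETWEEN 94057 AND 104242 → -1
emp_id=9: tenure >= 9 OR dept = 'hr' → 21
emp_id=10: tenure >= 9 OR dept = 'hr' → 21
emp_id=11: tenure >= 14 OR salary BETWEEN 94057 AND 104242 → -2
emp_id=12: tenure >= 9 OR dept = 'hr' → 21
emp_id=13: tenure >= 14 OR salary BETWEEN 94057 AND 104242 → -4
emp_id=14: tenure >= 1 OR office = 'BER' → 2

70, 23, -1, -1, 21, 21, -2, 21, -4, 2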